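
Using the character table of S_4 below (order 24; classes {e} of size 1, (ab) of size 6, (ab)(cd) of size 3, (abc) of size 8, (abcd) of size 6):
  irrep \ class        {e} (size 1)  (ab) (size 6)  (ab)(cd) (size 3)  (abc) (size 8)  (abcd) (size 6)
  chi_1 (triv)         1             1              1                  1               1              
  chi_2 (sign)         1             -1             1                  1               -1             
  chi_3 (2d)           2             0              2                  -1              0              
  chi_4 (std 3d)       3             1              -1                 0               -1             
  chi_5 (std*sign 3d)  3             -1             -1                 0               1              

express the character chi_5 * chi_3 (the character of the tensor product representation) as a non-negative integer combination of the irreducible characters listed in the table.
chi_5 tensor chi_3 = chi_4 + chi_5 (all other irreducibles have multiplicity 0).

Details: The character of a tensor product is the pointwise product (chi_5 * chi_3)(C) = chi_5(C) * chi_3(C):
  {e}: (3)*(2), (ab): (-1)*(0), (ab)(cd): (-1)*(2), (abc): (0)*(-1), (abcd): (1)*(0)
so (chi_5 * chi_3) takes values
  {e} -> 6, (ab) -> 0, (ab)(cd) -> -2, (abc) -> 0, (abcd) -> 0.
Now take the inner product of this character with each irreducible chi from the table, <chi_5*chi_3, chi> = (1/24) sum_C |C| (chi_5*chi_3)(C) conj(chi(C)):
  <chi_5*chi_3, chi_1> = (1/24)[1*(6)*conj(1) + 6*(0)*conj(1) + 3*(-2)*conj(1) + 8*(0)*conj(1) + 6*(0)*conj(1)]
      = (1/24)[(6) + (0) + (-6) + (0) + (0)] = 0/24 = 0
  <chi_5*chi_3, chi_2> = (1/24)[1*(6)*conj(1) + 6*(0)*conj(-1) + 3*(-2)*conj(1) + 8*(0)*conj(1) + 6*(0)*conj(-1)]
      = (1/24)[(6) + (0) + (-6) + (0) + (0)] = 0/24 = 0
  <chi_5*chi_3, chi_3> = (1/24)[1*(6)*conj(2) + 6*(0)*conj(0) + 3*(-2)*conj(2) + 8*(0)*conj(-1) + 6*(0)*conj(0)]
      = (1/24)[(12) + (0) + (-12) + (0) + (0)] = 0/24 = 0
  <chi_5*chi_3, chi_4> = (1/24)[1*(6)*conj(3) + 6*(0)*conj(1) + 3*(-2)*conj(-1) + 8*(0)*conj(0) + 6*(0)*conj(-1)]
      = (1/24)[(18) + (0) + (6) + (0) + (0)] = 24/24 = 1
  <chi_5*chi_3, chi_5> = (1/24)[1*(6)*conj(3) + 6*(0)*conj(-1) + 3*(-2)*conj(-1) + 8*(0)*conj(0) + 6*(0)*conj(1)]
      = (1/24)[(18) + (0) + (6) + (0) + (0)] = 24/24 = 1
Hence the multiplicities are chi_4: 1, chi_5: 1. Dimension check: dim(chi_5)*dim(chi_3) = 3*2 = 6 and sum (mult * dim) = 1*3 + 1*3 = 6.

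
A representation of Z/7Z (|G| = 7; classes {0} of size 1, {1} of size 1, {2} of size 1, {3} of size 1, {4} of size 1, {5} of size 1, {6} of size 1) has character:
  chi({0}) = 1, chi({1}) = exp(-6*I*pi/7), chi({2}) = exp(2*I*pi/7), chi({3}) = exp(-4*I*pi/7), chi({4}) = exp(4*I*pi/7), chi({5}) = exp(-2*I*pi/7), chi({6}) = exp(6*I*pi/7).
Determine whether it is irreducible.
Irreducible: <chi, chi> = 1.

Proof sketch: <chi, chi> = (1/|G|) sum_C |C| * |chi(C)|^2 = (1/7)[1*|1|^2 + 1*|exp(-6*I*pi/7)|^2 + 1*|exp(2*I*pi/7)|^2 + 1*|exp(-4*I*pi/7)|^2 + 1*|exp(4*I*pi/7)|^2 + 1*|exp(-2*I*pi/7)|^2 + 1*|exp(6*I*pi/7)|^2]
  = (1/7)[(1) + (1) + (1) + (1) + (1) + (1) + (1)] = 7/7 = 1.
(Exp terms are combined using exp(i*s)*conj(exp(i*t)) = exp(i*(s-t)), and sums of them are collapsed using the identity that for every m > 1 the m distinct m-th roots of unity sum to 0, e.g. 1 + exp(2*I*pi/3) + exp(-2*I*pi/3) = 0.)
A character is irreducible iff <chi, chi> = 1, so this representation is irreducible.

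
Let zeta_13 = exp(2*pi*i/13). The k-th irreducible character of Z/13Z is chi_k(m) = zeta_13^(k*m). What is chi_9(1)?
chi_9(1) = zeta_13^9 = exp(-8*I*pi/13)

Working: chi_9(1) = zeta_13^(9*1) = zeta_13^9. Since zeta_13^13 = 1, this equals zeta_13^9 = exp(2*pi*i*9/13) = exp(-8*I*pi/13).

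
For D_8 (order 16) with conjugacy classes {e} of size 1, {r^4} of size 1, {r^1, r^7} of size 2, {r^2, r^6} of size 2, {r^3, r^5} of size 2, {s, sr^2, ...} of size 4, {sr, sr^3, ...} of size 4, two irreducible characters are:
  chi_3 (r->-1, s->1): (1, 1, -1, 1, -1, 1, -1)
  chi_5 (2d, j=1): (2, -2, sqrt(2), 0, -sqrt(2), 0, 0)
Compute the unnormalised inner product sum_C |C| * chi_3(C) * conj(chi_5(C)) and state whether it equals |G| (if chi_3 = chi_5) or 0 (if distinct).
Sum = 0; so <chi_3, chi_5> = 0 (distinct irreducibles are orthogonal).

Proof sketch: Compute term by term over conjugacy classes (|C| * chi_3(C) * conj(chi_5(C))):
  1*(1)*conj(2) + 1*(1)*conj(-2) + 2*(-1)*conj(sqrt(2)) + 2*(1)*conj(0) + 2*(-1)*conj(-sqrt(2)) + 4*(1)*conj(0) + 4*(-1)*conj(0)
  = (2) + (-2) + (-2*sqrt(2)) + (0) + (2*sqrt(2)) + (0) + (0)
  = 0.
Dividing by |G| = 16 gives 0/16 = 0, matching the row-orthogonality relation <chi_3, chi_5> = [chi_3 = chi_5].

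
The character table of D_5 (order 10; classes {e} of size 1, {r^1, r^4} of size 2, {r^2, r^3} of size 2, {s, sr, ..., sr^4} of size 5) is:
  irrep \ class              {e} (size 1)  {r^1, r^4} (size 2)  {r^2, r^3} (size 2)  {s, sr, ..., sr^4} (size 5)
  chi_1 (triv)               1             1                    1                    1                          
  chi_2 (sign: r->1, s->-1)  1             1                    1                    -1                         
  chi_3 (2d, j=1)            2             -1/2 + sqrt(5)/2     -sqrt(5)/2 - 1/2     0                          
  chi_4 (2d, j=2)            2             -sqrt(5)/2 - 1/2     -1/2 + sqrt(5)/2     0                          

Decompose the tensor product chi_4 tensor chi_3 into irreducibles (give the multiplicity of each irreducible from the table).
chi_4 tensor chi_3 = chi_3 + chi_4 (all other irreducibles have multiplicity 0).

Working: The character of a tensor product is the pointwise product (chi_4 * chi_3)(C) = chi_4(C) * chi_3(C):
  {e}: (2)*(2), {r^1, r^4}: (-sqrt(5)/2 - 1/2)*(-1/2 + sqrt(5)/2), {r^2, r^3}: (-1/2 + sqrt(5)/2)*(-sqrt(5)/2 - 1/2), {s, sr, ..., sr^4}: (0)*(0)
so (chi_4 * chi_3) takes values
  {e} -> 4, {r^1, r^4} -> -1, {r^2, r^3} -> -1, {s, sr, ..., sr^4} -> 0.
Now take the inner product of this character with each irreducible chi from the table, <chi_4*chi_3, chi> = (1/10) sum_C |C| (chi_4*chi_3)(C) conj(chi(C)):
  <chi_4*chi_3, chi_1> = (1/10)[1*(4)*conj(1) + 2*(-1)*conj(1) + 2*(-1)*conj(1) + 5*(0)*conj(1)]
      = (1/10)[(4) + (-2) + (-2) + (0)] = 0/10 = 0
  <chi_4*chi_3, chi_2> = (1/10)[1*(4)*conj(1) + 2*(-1)*conj(1) + 2*(-1)*conj(1) + 5*(0)*conj(-1)]
      = (1/10)[(4) + (-2) + (-2) + (0)] = 0/10 = 0
  <chi_4*chi_3, chi_3> = (1/10)[1*(4)*conj(2) + 2*(-1)*conj(-1/2 + sqrt(5)/2) + 2*(-1)*conj(-sqrt(5)/2 - 1/2) + 5*(0)*conj(0)]
      = (1/10)[(8) + (1 - sqrt(5)) + (1 + sqrt(5)) + (0)] = 10/10 = 1
  <chi_4*chi_3, chi_4> = (1/10)[1*(4)*conj(2) + 2*(-1)*conj(-sqrt(5)/2 - 1/2) + 2*(-1)*conj(-1/2 + sqrt(5)/2) + 5*(0)*conj(0)]
      = (1/10)[(8) + (1 + sqrt(5)) + (1 - sqrt(5)) + (0)] = 10/10 = 1
Hence the multiplicities are chi_3: 1, chi_4: 1. Dimension check: dim(chi_4)*dim(chi_3) = 2*2 = 4 and sum (mult * dim) = 1*2 + 1*2 = 4.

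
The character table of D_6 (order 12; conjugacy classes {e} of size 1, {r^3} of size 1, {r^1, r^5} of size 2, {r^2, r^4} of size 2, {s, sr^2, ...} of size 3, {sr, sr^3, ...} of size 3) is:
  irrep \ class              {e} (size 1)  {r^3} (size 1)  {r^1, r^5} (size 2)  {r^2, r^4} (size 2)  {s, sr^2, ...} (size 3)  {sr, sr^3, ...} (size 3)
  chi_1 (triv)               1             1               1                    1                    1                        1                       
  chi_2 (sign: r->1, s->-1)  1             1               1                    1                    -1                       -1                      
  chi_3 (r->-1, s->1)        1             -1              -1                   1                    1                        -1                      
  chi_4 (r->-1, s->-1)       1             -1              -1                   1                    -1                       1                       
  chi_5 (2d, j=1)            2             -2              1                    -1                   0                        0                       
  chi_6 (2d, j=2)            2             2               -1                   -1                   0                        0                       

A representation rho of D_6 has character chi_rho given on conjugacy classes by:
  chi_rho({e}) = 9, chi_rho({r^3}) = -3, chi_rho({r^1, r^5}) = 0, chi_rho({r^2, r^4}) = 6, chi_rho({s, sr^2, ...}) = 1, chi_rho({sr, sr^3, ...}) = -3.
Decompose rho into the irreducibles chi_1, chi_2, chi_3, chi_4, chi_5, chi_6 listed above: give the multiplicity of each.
Multiplicities: chi_1: 1, chi_2: 2, chi_3: 3, chi_4: 1, chi_5: 1, chi_6: 0.

Use <chi_rho, chi> = (1/|G|) sum_C |C| * chi_rho(C) * conj(chi(C)) with |G| = 12 for each irreducible chi in the table:
  <chi_rho, chi_1> = (1/12)[1*(9)*conj(1) + 1*(-3)*conj(1) + 2*(0)*conj(1) + 2*(6)*conj(1) + 3*(1)*conj(1) + 3*(-3)*conj(1)]
      = (1/12)[(9) + (-3) + (0) + (12) + (3) + (-9)] = 12/12 = 1
  <chi_rho, chi_2> = (1/12)[1*(9)*conj(1) + 1*(-3)*conj(1) + 2*(0)*conj(1) + 2*(6)*conj(1) + 3*(1)*conj(-1) + 3*(-3)*conj(-1)]
      = (1/12)[(9) + (-3) + (0) + (12) + (-3) + (9)] = 24/12 = 2
  <chi_rho, chi_3> = (1/12)[1*(9)*conj(1) + 1*(-3)*conj(-1) + 2*(0)*conj(-1) + 2*(6)*conj(1) + 3*(1)*conj(1) + 3*(-3)*conj(-1)]
      = (1/12)[(9) + (3) + (0) + (12) + (3) + (9)] = 36/12 = 3
  <chi_rho, chi_4> = (1/12)[1*(9)*conj(1) + 1*(-3)*conj(-1) + 2*(0)*conj(-1) + 2*(6)*conj(1) + 3*(1)*conj(-1) + 3*(-3)*conj(1)]
      = (1/12)[(9) + (3) + (0) + (12) + (-3) + (-9)] = 12/12 = 1
  <chi_rho, chi_5> = (1/12)[1*(9)*conj(2) + 1*(-3)*conj(-2) + 2*(0)*conj(1) + 2*(6)*conj(-1) + 3*(1)*conj(0) + 3*(-3)*conj(0)]
      = (1/12)[(18) + (6) + (0) + (-12) + (0) + (0)] = 12/12 = 1
  <chi_rho, chi_6> = (1/12)[1*(9)*conj(2) + 1*(-3)*conj(2) + 2*(0)*conj(-1) + 2*(6)*conj(-1) + 3*(1)*conj(0) + 3*(-3)*conj(0)]
      = (1/12)[(18) + (-6) + (0) + (-12) + (0) + (0)] = 0/12 = 0
Dimension check: dim(rho) = sum (mult * dim) = 1*1 + 2*1 + 3*1 + 1*1 + 1*2 + 0*2 = 9 = chi_rho(e) = 9.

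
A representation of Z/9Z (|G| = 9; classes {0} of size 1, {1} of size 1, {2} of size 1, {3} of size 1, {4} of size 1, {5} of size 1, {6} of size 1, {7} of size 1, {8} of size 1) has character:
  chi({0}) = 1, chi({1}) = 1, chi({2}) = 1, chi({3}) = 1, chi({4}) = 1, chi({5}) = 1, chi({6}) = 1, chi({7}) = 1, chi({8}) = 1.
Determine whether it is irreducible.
Irreducible: <chi, chi> = 1.

<chi, chi> = (1/|G|) sum_C |C| * |chi(C)|^2 = (1/9)[1*|1|^2 + 1*|1|^2 + 1*|1|^2 + 1*|1|^2 + 1*|1|^2 + 1*|1|^2 + 1*|1|^2 + 1*|1|^2 + 1*|1|^2]
  = (1/9)[(1) + (1) + (1) + (1) + (1) + (1) + (1) + (1) + (1)] = 9/9 = 1.
(Exp terms are combined using exp(i*s)*conj(exp(i*t)) = exp(i*(s-t)), and sums of them are collapsed using the identity that for every m > 1 the m distinct m-th roots of unity sum to 0, e.g. 1 + exp(2*I*pi/3) + exp(-2*I*pi/3) = 0.)
A character is irreducible iff <chi, chi> = 1, so this representation is irreducible.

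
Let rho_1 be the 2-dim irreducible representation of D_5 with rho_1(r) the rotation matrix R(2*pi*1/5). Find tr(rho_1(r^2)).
chi_{rho_1}(r^2) = 2*cos(2*pi*1*2/5) = -sqrt(5)/2 - 1/2

Argument: rho_1(r^2) is rotation by angle 2*pi*1*2/5, whose trace is 2*cos(2*pi*1*2/5) = -sqrt(5)/2 - 1/2.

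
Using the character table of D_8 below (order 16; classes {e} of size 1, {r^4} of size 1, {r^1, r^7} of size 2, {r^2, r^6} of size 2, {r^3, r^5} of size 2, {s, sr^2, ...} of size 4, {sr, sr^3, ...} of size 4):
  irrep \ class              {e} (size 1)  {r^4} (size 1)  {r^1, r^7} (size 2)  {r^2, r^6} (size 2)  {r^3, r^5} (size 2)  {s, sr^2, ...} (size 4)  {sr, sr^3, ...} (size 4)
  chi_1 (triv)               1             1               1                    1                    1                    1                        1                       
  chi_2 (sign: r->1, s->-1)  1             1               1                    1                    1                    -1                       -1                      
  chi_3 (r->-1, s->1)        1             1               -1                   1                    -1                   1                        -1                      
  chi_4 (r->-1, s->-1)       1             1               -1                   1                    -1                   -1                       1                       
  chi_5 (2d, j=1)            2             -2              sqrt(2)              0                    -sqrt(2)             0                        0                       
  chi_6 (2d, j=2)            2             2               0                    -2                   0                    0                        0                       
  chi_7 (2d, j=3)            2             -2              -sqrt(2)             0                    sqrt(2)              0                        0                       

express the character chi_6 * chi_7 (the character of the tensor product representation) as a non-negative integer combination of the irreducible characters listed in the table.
chi_6 tensor chi_7 = chi_5 + chi_7 (all other irreducibles have multiplicity 0).

The character of a tensor product is the pointwise product (chi_6 * chi_7)(C) = chi_6(C) * chi_7(C):
  {e}: (2)*(2), {r^4}: (2)*(-2), {r^1, r^7}: (0)*(-sqrt(2)), {r^2, r^6}: (-2)*(0), {r^3, r^5}: (0)*(sqrt(2)), {s, sr^2, ...}: (0)*(0), {sr, sr^3, ...}: (0)*(0)
so (chi_6 * chi_7) takes values
  {e} -> 4, {r^4} -> -4, {r^1, r^7} -> 0, {r^2, r^6} -> 0, {r^3, r^5} -> 0, {s, sr^2, ...} -> 0, {sr, sr^3, ...} -> 0.
Now take the inner product of this character with each irreducible chi from the table, <chi_6*chi_7, chi> = (1/16) sum_C |C| (chi_6*chi_7)(C) conj(chi(C)):
  <chi_6*chi_7, chi_1> = (1/16)[1*(4)*conj(1) + 1*(-4)*conj(1) + 2*(0)*conj(1) + 2*(0)*conj(1) + 2*(0)*conj(1) + 4*(0)*conj(1) + 4*(0)*conj(1)]
      = (1/16)[(4) + (-4) + (0) + (0) + (0) + (0) + (0)] = 0/16 = 0
  <chi_6*chi_7, chi_2> = (1/16)[1*(4)*conj(1) + 1*(-4)*conj(1) + 2*(0)*conj(1) + 2*(0)*conj(1) + 2*(0)*conj(1) + 4*(0)*conj(-1) + 4*(0)*conj(-1)]
      = (1/16)[(4) + (-4) + (0) + (0) + (0) + (0) + (0)] = 0/16 = 0
  <chi_6*chi_7, chi_3> = (1/16)[1*(4)*conj(1) + 1*(-4)*conj(1) + 2*(0)*conj(-1) + 2*(0)*conj(1) + 2*(0)*conj(-1) + 4*(0)*conj(1) + 4*(0)*conj(-1)]
      = (1/16)[(4) + (-4) + (0) + (0) + (0) + (0) + (0)] = 0/16 = 0
  <chi_6*chi_7, chi_4> = (1/16)[1*(4)*conj(1) + 1*(-4)*conj(1) + 2*(0)*conj(-1) + 2*(0)*conj(1) + 2*(0)*conj(-1) + 4*(0)*conj(-1) + 4*(0)*conj(1)]
      = (1/16)[(4) + (-4) + (0) + (0) + (0) + (0) + (0)] = 0/16 = 0
  <chi_6*chi_7, chi_5> = (1/16)[1*(4)*conj(2) + 1*(-4)*conj(-2) + 2*(0)*conj(sqrt(2)) + 2*(0)*conj(0) + 2*(0)*conj(-sqrt(2)) + 4*(0)*conj(0) + 4*(0)*conj(0)]
      = (1/16)[(8) + (8) + (0) + (0) + (0) + (0) + (0)] = 16/16 = 1
  <chi_6*chi_7, chi_6> = (1/16)[1*(4)*conj(2) + 1*(-4)*conj(2) + 2*(0)*conj(0) + 2*(0)*conj(-2) + 2*(0)*conj(0) + 4*(0)*conj(0) + 4*(0)*conj(0)]
      = (1/16)[(8) + (-8) + (0) + (0) + (0) + (0) + (0)] = 0/16 = 0
  <chi_6*chi_7, chi_7> = (1/16)[1*(4)*conj(2) + 1*(-4)*conj(-2) + 2*(0)*conj(-sqrt(2)) + 2*(0)*conj(0) + 2*(0)*conj(sqrt(2)) + 4*(0)*conj(0) + 4*(0)*conj(0)]
      = (1/16)[(8) + (8) + (0) + (0) + (0) + (0) + (0)] = 16/16 = 1
Hence the multiplicities are chi_5: 1, chi_7: 1. Dimension check: dim(chi_6)*dim(chi_7) = 2*2 = 4 and sum (mult * dim) = 1*2 + 1*2 = 4.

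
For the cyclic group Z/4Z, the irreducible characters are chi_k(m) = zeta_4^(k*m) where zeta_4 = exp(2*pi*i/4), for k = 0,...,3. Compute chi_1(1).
chi_1(1) = zeta_4^1 = I

Derivation: chi_1(1) = zeta_4^(1*1) = zeta_4^1. Since zeta_4^4 = 1, this equals zeta_4^1 = exp(2*pi*i*1/4) = I.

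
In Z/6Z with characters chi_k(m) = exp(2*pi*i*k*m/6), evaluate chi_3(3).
chi_3(3) = zeta_6^9 = -1

Argument: chi_3(3) = zeta_6^(3*3) = zeta_6^9. Since zeta_6^6 = 1, this equals zeta_6^3 = exp(2*pi*i*3/6) = -1.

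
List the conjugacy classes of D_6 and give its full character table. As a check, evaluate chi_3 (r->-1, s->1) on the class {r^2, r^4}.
Conjugacy classes: {e} of size 1, {r^3} of size 1, {r^1, r^5} of size 2, {r^2, r^4} of size 2, {s, sr^2, ...} of size 3, {sr, sr^3, ...} of size 3.
Character table:
  irrep \ class              {e} (size 1)  {r^3} (size 1)  {r^1, r^5} (size 2)  {r^2, r^4} (size 2)  {s, sr^2, ...} (size 3)  {sr, sr^3, ...} (size 3)
  chi_1 (triv)               1             1               1                    1                    1                        1                       
  chi_2 (sign: r->1, s->-1)  1             1               1                    1                    -1                       -1                      
  chi_3 (r->-1, s->1)        1             -1              -1                   1                    1                        -1                      
  chi_4 (r->-1, s->-1)       1             -1              -1                   1                    -1                       1                       
  chi_5 (2d, j=1)            2             -2              1                    -1                   0                        0                       
  chi_6 (2d, j=2)            2             2               -1                   -1                   0                        0                       

Spot check: chi_3 (r->-1, s->1) on {r^2, r^4} = 1.

Solution. D_6 has order 2*6 = 12 with 6 conjugacy classes, hence 6 irreducibles. Sum of squared dims 1 + 1 + 1 + 1 + 4 + 4 = 12 = |G|. Linear characters come from the abelianisation; the 2-dimensional irreps have character r^k -> 2*cos(2*pi*j*k/6), reflections -> 0.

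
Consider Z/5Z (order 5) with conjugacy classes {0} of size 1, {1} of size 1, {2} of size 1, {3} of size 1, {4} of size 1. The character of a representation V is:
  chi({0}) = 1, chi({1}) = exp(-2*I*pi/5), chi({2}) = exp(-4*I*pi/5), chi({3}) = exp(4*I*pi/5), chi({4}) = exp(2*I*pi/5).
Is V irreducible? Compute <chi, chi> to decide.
Irreducible: <chi, chi> = 1.

Argument: <chi, chi> = (1/|G|) sum_C |C| * |chi(C)|^2 = (1/5)[1*|1|^2 + 1*|exp(-2*I*pi/5)|^2 + 1*|exp(-4*I*pi/5)|^2 + 1*|exp(4*I*pi/5)|^2 + 1*|exp(2*I*pi/5)|^2]
  = (1/5)[(1) + (1) + (1) + (1) + (1)] = 5/5 = 1.
(Exp terms are combined using exp(i*s)*conj(exp(i*t)) = exp(i*(s-t)), and sums of them are collapsed using the identity that for every m > 1 the m distinct m-th roots of unity sum to 0, e.g. 1 + exp(2*I*pi/3) + exp(-2*I*pi/3) = 0.)
A character is irreducible iff <chi, chi> = 1, so this representation is irreducible.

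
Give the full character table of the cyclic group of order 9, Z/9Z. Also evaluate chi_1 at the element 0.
Character table of Z/9Z (irreps indexed chi_0,...,chi_8 with chi_k(m) = zeta_9^(k*m), zeta_9 = exp(2*pi*i/9)):
  irrep \ class  {0} (size 1)  {1} (size 1)    {2} (size 1)    {3} (size 1)    {4} (size 1)    {5} (size 1)    {6} (size 1)    {7} (size 1)    {8} (size 1)  
  chi_0          1             1               1               1               1               1               1               1               1             
  chi_1          1             exp(2*I*pi/9)   exp(4*I*pi/9)   exp(2*I*pi/3)   exp(8*I*pi/9)   exp(-8*I*pi/9)  exp(-2*I*pi/3)  exp(-4*I*pi/9)  exp(-2*I*pi/9)
  chi_2          1             exp(4*I*pi/9)   exp(8*I*pi/9)   exp(-2*I*pi/3)  exp(-2*I*pi/9)  exp(2*I*pi/9)   exp(2*I*pi/3)   exp(-8*I*pi/9)  exp(-4*I*pi/9)
  chi_3          1             exp(2*I*pi/3)   exp(-2*I*pi/3)  1               exp(2*I*pi/3)   exp(-2*I*pi/3)  1               exp(2*I*pi/3)   exp(-2*I*pi/3)
  chi_4          1             exp(8*I*pi/9)   exp(-2*I*pi/9)  exp(2*I*pi/3)   exp(-4*I*pi/9)  exp(4*I*pi/9)   exp(-2*I*pi/3)  exp(2*I*pi/9)   exp(-8*I*pi/9)
  chi_5          1             exp(-8*I*pi/9)  exp(2*I*pi/9)   exp(-2*I*pi/3)  exp(4*I*pi/9)   exp(-4*I*pi/9)  exp(2*I*pi/3)   exp(-2*I*pi/9)  exp(8*I*pi/9) 
  chi_6          1             exp(-2*I*pi/3)  exp(2*I*pi/3)   1               exp(-2*I*pi/3)  exp(2*I*pi/3)   1               exp(-2*I*pi/3)  exp(2*I*pi/3) 
  chi_7          1             exp(-4*I*pi/9)  exp(-8*I*pi/9)  exp(2*I*pi/3)   exp(2*I*pi/9)   exp(-2*I*pi/9)  exp(-2*I*pi/3)  exp(8*I*pi/9)   exp(4*I*pi/9) 
  chi_8          1             exp(-2*I*pi/9)  exp(-4*I*pi/9)  exp(-2*I*pi/3)  exp(-8*I*pi/9)  exp(8*I*pi/9)   exp(2*I*pi/3)   exp(4*I*pi/9)   exp(2*I*pi/9) 

Spot check: chi_1(0) = zeta_9^(1*0) = zeta_9^0 = 1.

Solution. Z/9Z is abelian, so all 9 irreducible complex representations are 1-dimensional. They are given by chi_k(m) = zeta_9^(k*m) for k = 0,...,8. Row orthogonality: sum_m chi_k(m) conj(chi_l(m)) = 9 * [k = l].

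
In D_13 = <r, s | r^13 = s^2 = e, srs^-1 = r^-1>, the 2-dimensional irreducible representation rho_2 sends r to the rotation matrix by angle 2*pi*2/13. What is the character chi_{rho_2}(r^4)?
chi_{rho_2}(r^4) = 2*cos(2*pi*2*4/13) = -2*cos(3*pi/13)

Explanation: rho_2(r^4) is rotation by angle 2*pi*2*4/13, whose trace is 2*cos(2*pi*2*4/13) = -2*cos(3*pi/13).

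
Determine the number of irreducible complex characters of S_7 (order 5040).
15

Justification: The number of irreducible complex representations of a finite group equals its number of conjugacy classes. Conjugacy classes in S_7 correspond to cycle types, i.e. partitions of 7; there are p(7) = 15 of them, so S_7 (order 5040) has exactly 15 irreducible complex representations.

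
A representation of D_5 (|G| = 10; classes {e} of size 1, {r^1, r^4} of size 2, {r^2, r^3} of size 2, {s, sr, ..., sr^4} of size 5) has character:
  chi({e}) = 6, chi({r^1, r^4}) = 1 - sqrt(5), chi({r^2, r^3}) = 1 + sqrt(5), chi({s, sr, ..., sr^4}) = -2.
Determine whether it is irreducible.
Not irreducible (reducible): <chi, chi> = 8 > 1.

Why: <chi, chi> = (1/|G|) sum_C |C| * |chi(C)|^2 = (1/10)[1*|6|^2 + 2*|1 - sqrt(5)|^2 + 2*|1 + sqrt(5)|^2 + 5*|-2|^2]
  = (1/10)[(36) + (12 - 4*sqrt(5)) + (4*sqrt(5) + 12) + (20)] = 80/10 = 8.
A character is irreducible iff <chi, chi> = 1, so this representation is reducible.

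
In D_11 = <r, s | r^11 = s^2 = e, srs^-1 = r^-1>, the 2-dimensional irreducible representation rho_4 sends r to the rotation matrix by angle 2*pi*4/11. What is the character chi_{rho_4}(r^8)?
chi_{rho_4}(r^8) = 2*cos(2*pi*4*8/11) = 2*cos(2*pi/11)

Justification: rho_4(r^8) is rotation by angle 2*pi*4*8/11, whose trace is 2*cos(2*pi*4*8/11) = 2*cos(2*pi/11).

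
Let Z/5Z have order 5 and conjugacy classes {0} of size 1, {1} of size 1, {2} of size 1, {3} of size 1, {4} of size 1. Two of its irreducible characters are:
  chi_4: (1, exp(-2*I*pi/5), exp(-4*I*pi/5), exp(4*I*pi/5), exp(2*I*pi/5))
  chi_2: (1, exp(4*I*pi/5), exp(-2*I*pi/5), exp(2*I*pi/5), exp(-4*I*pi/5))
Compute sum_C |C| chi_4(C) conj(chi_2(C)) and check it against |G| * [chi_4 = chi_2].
Sum = 0; so <chi_4, chi_2> = 0 (distinct irreducibles are orthogonal).

Working: Compute term by term over conjugacy classes (|C| * chi_4(C) * conj(chi_2(C))):
  1*(1)*conj(1) + 1*(exp(-2*I*pi/5))*conj(exp(4*I*pi/5)) + 1*(exp(-4*I*pi/5))*conj(exp(-2*I*pi/5)) + 1*(exp(4*I*pi/5))*conj(exp(2*I*pi/5)) + 1*(exp(2*I*pi/5))*conj(exp(-4*I*pi/5))
  = (1) + (exp(4*I*pi/5)) + (exp(-2*I*pi/5)) + (exp(2*I*pi/5)) + (exp(-4*I*pi/5))
  = 0.
(Exp terms are combined using exp(i*s)*conj(exp(i*t)) = exp(i*(s-t)), and sums of them are collapsed using the identity that for every m > 1 the m distinct m-th roots of unity sum to 0, e.g. 1 + exp(2*I*pi/3) + exp(-2*I*pi/3) = 0.)
Dividing by |G| = 5 gives 0/5 = 0, matching the row-orthogonality relation <chi_4, chi_2> = [chi_4 = chi_2].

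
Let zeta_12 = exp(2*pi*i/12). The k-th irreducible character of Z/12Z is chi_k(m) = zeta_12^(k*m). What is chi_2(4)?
chi_2(4) = zeta_12^8 = exp(-2*I*pi/3)

Reasoning: chi_2(4) = zeta_12^(2*4) = zeta_12^8. Since zeta_12^12 = 1, this equals zeta_12^8 = exp(2*pi*i*8/12) = exp(-2*I*pi/3).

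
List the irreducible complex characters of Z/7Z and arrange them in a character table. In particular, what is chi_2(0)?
Character table of Z/7Z (irreps indexed chi_0,...,chi_6 with chi_k(m) = zeta_7^(k*m), zeta_7 = exp(2*pi*i/7)):
  irrep \ class  {0} (size 1)  {1} (size 1)    {2} (size 1)    {3} (size 1)    {4} (size 1)    {5} (size 1)    {6} (size 1)  
  chi_0          1             1               1               1               1               1               1             
  chi_1          1             exp(2*I*pi/7)   exp(4*I*pi/7)   exp(6*I*pi/7)   exp(-6*I*pi/7)  exp(-4*I*pi/7)  exp(-2*I*pi/7)
  chi_2          1             exp(4*I*pi/7)   exp(-6*I*pi/7)  exp(-2*I*pi/7)  exp(2*I*pi/7)   exp(6*I*pi/7)   exp(-4*I*pi/7)
  chi_3          1             exp(6*I*pi/7)   exp(-2*I*pi/7)  exp(4*I*pi/7)   exp(-4*I*pi/7)  exp(2*I*pi/7)   exp(-6*I*pi/7)
  chi_4          1             exp(-6*I*pi/7)  exp(2*I*pi/7)   exp(-4*I*pi/7)  exp(4*I*pi/7)   exp(-2*I*pi/7)  exp(6*I*pi/7) 
  chi_5          1             exp(-4*I*pi/7)  exp(6*I*pi/7)   exp(2*I*pi/7)   exp(-2*I*pi/7)  exp(-6*I*pi/7)  exp(4*I*pi/7) 
  chi_6          1             exp(-2*I*pi/7)  exp(-4*I*pi/7)  exp(-6*I*pi/7)  exp(6*I*pi/7)   exp(4*I*pi/7)   exp(2*I*pi/7) 

Spot check: chi_2(0) = zeta_7^(2*0) = zeta_7^0 = 1.

Derivation: Z/7Z is abelian, so all 7 irreducible complex representations are 1-dimensional. They are given by chi_k(m) = zeta_7^(k*m) for k = 0,...,6. Row orthogonality: sum_m chi_k(m) conj(chi_l(m)) = 7 * [k = l].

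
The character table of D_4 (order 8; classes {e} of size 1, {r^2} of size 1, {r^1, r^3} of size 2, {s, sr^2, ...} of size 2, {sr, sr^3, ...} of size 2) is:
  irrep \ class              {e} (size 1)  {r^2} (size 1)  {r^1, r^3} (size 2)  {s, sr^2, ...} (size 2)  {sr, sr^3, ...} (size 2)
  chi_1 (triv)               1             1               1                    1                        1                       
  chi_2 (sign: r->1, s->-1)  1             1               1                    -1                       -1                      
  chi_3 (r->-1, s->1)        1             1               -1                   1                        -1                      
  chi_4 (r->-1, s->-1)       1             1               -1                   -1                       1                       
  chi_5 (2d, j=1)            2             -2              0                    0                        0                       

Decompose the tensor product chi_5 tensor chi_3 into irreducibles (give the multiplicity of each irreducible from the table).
chi_5 tensor chi_3 = chi_5 (all other irreducibles have multiplicity 0).

Solution. The character of a tensor product is the pointwise product (chi_5 * chi_3)(C) = chi_5(C) * chi_3(C):
  {e}: (2)*(1), {r^2}: (-2)*(1), {r^1, r^3}: (0)*(-1), {s, sr^2, ...}: (0)*(1), {sr, sr^3, ...}: (0)*(-1)
so (chi_5 * chi_3) takes values
  {e} -> 2, {r^2} -> -2, {r^1, r^3} -> 0, {s, sr^2, ...} -> 0, {sr, sr^3, ...} -> 0.
Now take the inner product of this character with each irreducible chi from the table, <chi_5*chi_3, chi> = (1/8) sum_C |C| (chi_5*chi_3)(C) conj(chi(C)):
  <chi_5*chi_3, chi_1> = (1/8)[1*(2)*conj(1) + 1*(-2)*conj(1) + 2*(0)*conj(1) + 2*(0)*conj(1) + 2*(0)*conj(1)]
      = (1/8)[(2) + (-2) + (0) + (0) + (0)] = 0/8 = 0
  <chi_5*chi_3, chi_2> = (1/8)[1*(2)*conj(1) + 1*(-2)*conj(1) + 2*(0)*conj(1) + 2*(0)*conj(-1) + 2*(0)*conj(-1)]
      = (1/8)[(2) + (-2) + (0) + (0) + (0)] = 0/8 = 0
  <chi_5*chi_3, chi_3> = (1/8)[1*(2)*conj(1) + 1*(-2)*conj(1) + 2*(0)*conj(-1) + 2*(0)*conj(1) + 2*(0)*conj(-1)]
      = (1/8)[(2) + (-2) + (0) + (0) + (0)] = 0/8 = 0
  <chi_5*chi_3, chi_4> = (1/8)[1*(2)*conj(1) + 1*(-2)*conj(1) + 2*(0)*conj(-1) + 2*(0)*conj(-1) + 2*(0)*conj(1)]
      = (1/8)[(2) + (-2) + (0) + (0) + (0)] = 0/8 = 0
  <chi_5*chi_3, chi_5> = (1/8)[1*(2)*conj(2) + 1*(-2)*conj(-2) + 2*(0)*conj(0) + 2*(0)*conj(0) + 2*(0)*conj(0)]
      = (1/8)[(4) + (4) + (0) + (0) + (0)] = 8/8 = 1
Hence the multiplicities are chi_5: 1. Dimension check: dim(chi_5)*dim(chi_3) = 2*1 = 2 and sum (mult * dim) = 1*2 = 2.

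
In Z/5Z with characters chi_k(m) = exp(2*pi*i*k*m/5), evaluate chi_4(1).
chi_4(1) = zeta_5^4 = exp(-2*I*pi/5)

Solution. chi_4(1) = zeta_5^(4*1) = zeta_5^4. Since zeta_5^5 = 1, this equals zeta_5^4 = exp(2*pi*i*4/5) = exp(-2*I*pi/5).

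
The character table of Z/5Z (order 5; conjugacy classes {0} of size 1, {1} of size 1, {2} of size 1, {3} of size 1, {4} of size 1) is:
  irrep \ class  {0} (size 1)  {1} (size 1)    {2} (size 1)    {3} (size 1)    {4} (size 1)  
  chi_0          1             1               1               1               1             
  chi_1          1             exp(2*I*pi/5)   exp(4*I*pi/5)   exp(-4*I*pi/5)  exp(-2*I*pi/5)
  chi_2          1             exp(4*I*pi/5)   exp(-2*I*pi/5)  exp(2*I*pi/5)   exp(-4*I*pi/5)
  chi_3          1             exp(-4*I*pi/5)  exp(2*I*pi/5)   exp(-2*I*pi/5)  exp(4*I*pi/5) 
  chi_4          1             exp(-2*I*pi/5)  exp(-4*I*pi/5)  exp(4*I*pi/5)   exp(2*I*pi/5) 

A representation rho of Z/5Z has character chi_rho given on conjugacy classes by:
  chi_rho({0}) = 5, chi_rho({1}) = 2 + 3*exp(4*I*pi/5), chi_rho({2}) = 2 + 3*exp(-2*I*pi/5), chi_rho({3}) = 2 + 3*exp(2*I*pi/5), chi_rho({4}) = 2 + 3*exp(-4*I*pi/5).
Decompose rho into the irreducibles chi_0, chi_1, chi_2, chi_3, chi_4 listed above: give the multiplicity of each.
Multiplicities: chi_0: 2, chi_1: 0, chi_2: 3, chi_3: 0, chi_4: 0.

Reasoning: Use <chi_rho, chi> = (1/|G|) sum_C |C| * chi_rho(C) * conj(chi(C)) with |G| = 5 for each irreducible chi in the table:
  <chi_rho, chi_0> = (1/5)[1*(5)*conj(1) + 1*(2 + 3*exp(4*I*pi/5))*conj(1) + 1*(2 + 3*exp(-2*I*pi/5))*conj(1) + 1*(2 + 3*exp(2*I*pi/5))*conj(1) + 1*(2 + 3*exp(-4*I*pi/5))*conj(1)]
      = (1/5)[(5) + (2 + 3*exp(4*I*pi/5)) + (2 + 3*exp(-2*I*pi/5)) + (2 + 3*exp(2*I*pi/5)) + (2 + 3*exp(-4*I*pi/5))] = 10/5 = 2
  <chi_rho, chi_1> = (1/5)[1*(5)*conj(1) + 1*(2 + 3*exp(4*I*pi/5))*conj(exp(2*I*pi/5)) + 1*(2 + 3*exp(-2*I*pi/5))*conj(exp(4*I*pi/5)) + 1*(2 + 3*exp(2*I*pi/5))*conj(exp(-4*I*pi/5)) + 1*(2 + 3*exp(-4*I*pi/5))*conj(exp(-2*I*pi/5))]
      = (1/5)[(5) + (2*exp(-2*I*pi/5) + 3*exp(2*I*pi/5)) + (2*exp(-4*I*pi/5) + 3*exp(4*I*pi/5)) + (3*exp(-4*I*pi/5) + 2*exp(4*I*pi/5)) + (3*exp(-2*I*pi/5) + 2*exp(2*I*pi/5))] = 0/5 = 0
  <chi_rho, chi_2> = (1/5)[1*(5)*conj(1) + 1*(2 + 3*exp(4*I*pi/5))*conj(exp(4*I*pi/5)) + 1*(2 + 3*exp(-2*I*pi/5))*conj(exp(-2*I*pi/5)) + 1*(2 + 3*exp(2*I*pi/5))*conj(exp(2*I*pi/5)) + 1*(2 + 3*exp(-4*I*pi/5))*conj(exp(-4*I*pi/5))]
      = (1/5)[(5) + (3 + 2*exp(-4*I*pi/5)) + (3 + 2*exp(2*I*pi/5)) + (3 + 2*exp(-2*I*pi/5)) + (3 + 2*exp(4*I*pi/5))] = 15/5 = 3
  <chi_rho, chi_3> = (1/5)[1*(5)*conj(1) + 1*(2 + 3*exp(4*I*pi/5))*conj(exp(-4*I*pi/5)) + 1*(2 + 3*exp(-2*I*pi/5))*conj(exp(2*I*pi/5)) + 1*(2 + 3*exp(2*I*pi/5))*conj(exp(-2*I*pi/5)) + 1*(2 + 3*exp(-4*I*pi/5))*conj(exp(4*I*pi/5))]
      = (1/5)[(5) + (3*exp(-2*I*pi/5) + 2*exp(4*I*pi/5)) + (2*exp(-2*I*pi/5) + 3*exp(-4*I*pi/5)) + (3*exp(4*I*pi/5) + 2*exp(2*I*pi/5)) + (2*exp(-4*I*pi/5) + 3*exp(2*I*pi/5))] = 0/5 = 0
  <chi_rho, chi_4> = (1/5)[1*(5)*conj(1) + 1*(2 + 3*exp(4*I*pi/5))*conj(exp(-2*I*pi/5)) + 1*(2 + 3*exp(-2*I*pi/5))*conj(exp(-4*I*pi/5)) + 1*(2 + 3*exp(2*I*pi/5))*conj(exp(4*I*pi/5)) + 1*(2 + 3*exp(-4*I*pi/5))*conj(exp(2*I*pi/5))]
      = (1/5)[(5) + (3*exp(-4*I*pi/5) + 2*exp(2*I*pi/5)) + (2*exp(4*I*pi/5) + 3*exp(2*I*pi/5)) + (3*exp(-2*I*pi/5) + 2*exp(-4*I*pi/5)) + (2*exp(-2*I*pi/5) + 3*exp(4*I*pi/5))] = 0/5 = 0
(Exp terms are combined using exp(i*s)*conj(exp(i*t)) = exp(i*(s-t)), and sums of them are collapsed using the identity that for every m > 1 the m distinct m-th roots of unity sum to 0, e.g. 1 + exp(2*I*pi/3) + exp(-2*I*pi/3) = 0.)
Dimension check: dim(rho) = sum (mult * dim) = 2*1 + 0*1 + 3*1 + 0*1 + 0*1 = 5 = chi_rho(e) = 5.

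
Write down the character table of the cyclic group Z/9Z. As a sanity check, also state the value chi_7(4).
Character table of Z/9Z (irreps indexed chi_0,...,chi_8 with chi_k(m) = zeta_9^(k*m), zeta_9 = exp(2*pi*i/9)):
  irrep \ class  {0} (size 1)  {1} (size 1)    {2} (size 1)    {3} (size 1)    {4} (size 1)    {5} (size 1)    {6} (size 1)    {7} (size 1)    {8} (size 1)  
  chi_0          1             1               1               1               1               1               1               1               1             
  chi_1          1             exp(2*I*pi/9)   exp(4*I*pi/9)   exp(2*I*pi/3)   exp(8*I*pi/9)   exp(-8*I*pi/9)  exp(-2*I*pi/3)  exp(-4*I*pi/9)  exp(-2*I*pi/9)
  chi_2          1             exp(4*I*pi/9)   exp(8*I*pi/9)   exp(-2*I*pi/3)  exp(-2*I*pi/9)  exp(2*I*pi/9)   exp(2*I*pi/3)   exp(-8*I*pi/9)  exp(-4*I*pi/9)
  chi_3          1             exp(2*I*pi/3)   exp(-2*I*pi/3)  1               exp(2*I*pi/3)   exp(-2*I*pi/3)  1               exp(2*I*pi/3)   exp(-2*I*pi/3)
  chi_4          1             exp(8*I*pi/9)   exp(-2*I*pi/9)  exp(2*I*pi/3)   exp(-4*I*pi/9)  exp(4*I*pi/9)   exp(-2*I*pi/3)  exp(2*I*pi/9)   exp(-8*I*pi/9)
  chi_5          1             exp(-8*I*pi/9)  exp(2*I*pi/9)   exp(-2*I*pi/3)  exp(4*I*pi/9)   exp(-4*I*pi/9)  exp(2*I*pi/3)   exp(-2*I*pi/9)  exp(8*I*pi/9) 
  chi_6          1             exp(-2*I*pi/3)  exp(2*I*pi/3)   1               exp(-2*I*pi/3)  exp(2*I*pi/3)   1               exp(-2*I*pi/3)  exp(2*I*pi/3) 
  chi_7          1             exp(-4*I*pi/9)  exp(-8*I*pi/9)  exp(2*I*pi/3)   exp(2*I*pi/9)   exp(-2*I*pi/9)  exp(-2*I*pi/3)  exp(8*I*pi/9)   exp(4*I*pi/9) 
  chi_8          1             exp(-2*I*pi/9)  exp(-4*I*pi/9)  exp(-2*I*pi/3)  exp(-8*I*pi/9)  exp(8*I*pi/9)   exp(2*I*pi/3)   exp(4*I*pi/9)   exp(2*I*pi/9) 

Spot check: chi_7(4) = zeta_9^(7*4) = zeta_9^28 = exp(2*I*pi/9).

Derivation: Z/9Z is abelian, so all 9 irreducible complex representations are 1-dimensional. They are given by chi_k(m) = zeta_9^(k*m) for k = 0,...,8. Row orthogonality: sum_m chi_k(m) conj(chi_l(m)) = 9 * [k = l].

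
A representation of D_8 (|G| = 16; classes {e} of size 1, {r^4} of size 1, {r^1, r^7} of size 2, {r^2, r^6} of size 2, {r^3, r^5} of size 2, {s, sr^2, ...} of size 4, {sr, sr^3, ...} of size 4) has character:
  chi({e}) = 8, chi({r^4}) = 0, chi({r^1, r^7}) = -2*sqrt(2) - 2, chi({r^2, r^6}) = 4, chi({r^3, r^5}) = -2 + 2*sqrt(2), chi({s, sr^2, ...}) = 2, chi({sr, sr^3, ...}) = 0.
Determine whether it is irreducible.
Not irreducible (reducible): <chi, chi> = 10 > 1.

Argument: <chi, chi> = (1/|G|) sum_C |C| * |chi(C)|^2 = (1/16)[1*|8|^2 + 1*|0|^2 + 2*|-2*sqrt(2) - 2|^2 + 2*|4|^2 + 2*|-2 + 2*sqrt(2)|^2 + 4*|2|^2 + 4*|0|^2]
  = (1/16)[(64) + (0) + (16*sqrt(2) + 24) + (32) + (24 - 16*sqrt(2)) + (16) + (0)] = 160/16 = 10.
A character is irreducible iff <chi, chi> = 1, so this representation is reducible.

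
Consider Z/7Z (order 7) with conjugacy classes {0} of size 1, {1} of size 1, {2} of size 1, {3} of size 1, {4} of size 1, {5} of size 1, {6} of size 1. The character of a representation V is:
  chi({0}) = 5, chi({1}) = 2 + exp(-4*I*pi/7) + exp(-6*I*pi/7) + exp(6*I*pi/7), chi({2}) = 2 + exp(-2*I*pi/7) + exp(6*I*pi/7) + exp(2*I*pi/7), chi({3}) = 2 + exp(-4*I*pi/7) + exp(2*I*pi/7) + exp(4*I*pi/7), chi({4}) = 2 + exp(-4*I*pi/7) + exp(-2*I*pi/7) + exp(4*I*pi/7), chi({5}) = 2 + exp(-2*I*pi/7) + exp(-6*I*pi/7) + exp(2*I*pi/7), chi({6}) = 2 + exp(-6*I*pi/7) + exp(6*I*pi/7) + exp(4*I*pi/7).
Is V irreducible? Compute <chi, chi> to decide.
Not irreducible (reducible): <chi, chi> = 7 > 1.

Proof sketch: <chi, chi> = (1/|G|) sum_C |C| * |chi(C)|^2 = (1/7)[1*|5|^2 + 1*|2 + exp(-4*I*pi/7) + exp(-6*I*pi/7) + exp(6*I*pi/7)|^2 + 1*|2 + exp(-2*I*pi/7) + exp(6*I*pi/7) + exp(2*I*pi/7)|^2 + 1*|2 + exp(-4*I*pi/7) + exp(2*I*pi/7) + exp(4*I*pi/7)|^2 + 1*|2 + exp(-4*I*pi/7) + exp(-2*I*pi/7) + exp(4*I*pi/7)|^2 + 1*|2 + exp(-2*I*pi/7) + exp(-6*I*pi/7) + exp(2*I*pi/7)|^2 + 1*|2 + exp(-6*I*pi/7) + exp(6*I*pi/7) + exp(4*I*pi/7)|^2]
  = (1/7)[(25) + (7 + 3*exp(-4*I*pi/7) + 4*exp(-6*I*pi/7) + 2*exp(-2*I*pi/7) + 2*exp(2*I*pi/7) + 4*exp(6*I*pi/7) + 3*exp(4*I*pi/7)) + (7 + 4*exp(-2*I*pi/7) + 2*exp(-4*I*pi/7) + 3*exp(-6*I*pi/7) + 3*exp(6*I*pi/7) + 2*exp(4*I*pi/7) + 4*exp(2*I*pi/7)) + (7 + 4*exp(-4*I*pi/7) + 3*exp(-2*I*pi/7) + 2*exp(-6*I*pi/7) + 2*exp(6*I*pi/7) + 3*exp(2*I*pi/7) + 4*exp(4*I*pi/7)) + (7 + 4*exp(-4*I*pi/7) + 3*exp(-2*I*pi/7) + 2*exp(-6*I*pi/7) + 2*exp(6*I*pi/7) + 3*exp(2*I*pi/7) + 4*exp(4*I*pi/7)) + (7 + 4*exp(-2*I*pi/7) + 2*exp(-4*I*pi/7) + 3*exp(-6*I*pi/7) + 3*exp(6*I*pi/7) + 2*exp(4*I*pi/7) + 4*exp(2*I*pi/7)) + (7 + 3*exp(-4*I*pi/7) + 4*exp(-6*I*pi/7) + 2*exp(-2*I*pi/7) + 2*exp(2*I*pi/7) + 4*exp(6*I*pi/7) + 3*exp(4*I*pi/7))] = 49/7 = 7.
(Exp terms are combined using exp(i*s)*conj(exp(i*t)) = exp(i*(s-t)), and sums of them are collapsed using the identity that for every m > 1 the m distinct m-th roots of unity sum to 0, e.g. 1 + exp(2*I*pi/3) + exp(-2*I*pi/3) = 0.)
A character is irreducible iff <chi, chi> = 1, so this representation is reducible.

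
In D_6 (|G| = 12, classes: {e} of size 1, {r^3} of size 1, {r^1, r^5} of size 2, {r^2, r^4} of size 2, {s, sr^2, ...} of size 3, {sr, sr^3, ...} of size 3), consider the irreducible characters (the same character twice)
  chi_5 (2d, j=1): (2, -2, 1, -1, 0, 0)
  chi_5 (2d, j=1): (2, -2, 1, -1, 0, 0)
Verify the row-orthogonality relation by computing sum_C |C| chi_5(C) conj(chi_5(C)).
Sum = 12 = |G| = 12; so <chi_5, chi_5> = 1 (norm-1 confirms irreducibility).

Why: Compute term by term over conjugacy classes (|C| * chi_5(C) * conj(chi_5(C))):
  1*(2)*conj(2) + 1*(-2)*conj(-2) + 2*(1)*conj(1) + 2*(-1)*conj(-1) + 3*(0)*conj(0) + 3*(0)*conj(0)
  = (4) + (4) + (2) + (2) + (0) + (0)
  = 12.
Dividing by |G| = 12 gives 12/12 = 1, matching the row-orthogonality relation <chi_5, chi_5> = [chi_5 = chi_5].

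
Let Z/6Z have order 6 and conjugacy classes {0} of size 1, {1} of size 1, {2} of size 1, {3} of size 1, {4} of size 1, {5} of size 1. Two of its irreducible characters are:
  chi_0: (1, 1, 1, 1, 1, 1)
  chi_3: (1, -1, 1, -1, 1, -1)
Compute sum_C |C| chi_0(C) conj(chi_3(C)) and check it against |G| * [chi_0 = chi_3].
Sum = 0; so <chi_0, chi_3> = 0 (distinct irreducibles are orthogonal).

Proof sketch: Compute term by term over conjugacy classes (|C| * chi_0(C) * conj(chi_3(C))):
  1*(1)*conj(1) + 1*(1)*conj(-1) + 1*(1)*conj(1) + 1*(1)*conj(-1) + 1*(1)*conj(1) + 1*(1)*conj(-1)
  = (1) + (-1) + (1) + (-1) + (1) + (-1)
  = 0.
(Exp terms are combined using exp(i*s)*conj(exp(i*t)) = exp(i*(s-t)), and sums of them are collapsed using the identity that for every m > 1 the m distinct m-th roots of unity sum to 0, e.g. 1 + exp(2*I*pi/3) + exp(-2*I*pi/3) = 0.)
Dividing by |G| = 6 gives 0/6 = 0, matching the row-orthogonality relation <chi_0, chi_3> = [chi_0 = chi_3].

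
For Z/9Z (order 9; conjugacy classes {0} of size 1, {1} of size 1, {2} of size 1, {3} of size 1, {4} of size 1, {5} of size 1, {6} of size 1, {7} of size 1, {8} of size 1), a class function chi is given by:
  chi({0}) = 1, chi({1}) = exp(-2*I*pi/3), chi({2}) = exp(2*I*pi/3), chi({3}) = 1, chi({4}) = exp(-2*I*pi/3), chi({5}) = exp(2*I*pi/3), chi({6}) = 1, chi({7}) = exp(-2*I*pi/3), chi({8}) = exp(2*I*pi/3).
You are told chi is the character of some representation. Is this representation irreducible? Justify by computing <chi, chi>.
Irreducible: <chi, chi> = 1.

Details: <chi, chi> = (1/|G|) sum_C |C| * |chi(C)|^2 = (1/9)[1*|1|^2 + 1*|exp(-2*I*pi/3)|^2 + 1*|exp(2*I*pi/3)|^2 + 1*|1|^2 + 1*|exp(-2*I*pi/3)|^2 + 1*|exp(2*I*pi/3)|^2 + 1*|1|^2 + 1*|exp(-2*I*pi/3)|^2 + 1*|exp(2*I*pi/3)|^2]
  = (1/9)[(1) + (1) + (1) + (1) + (1) + (1) + (1) + (1) + (1)] = 9/9 = 1.
(Exp terms are combined using exp(i*s)*conj(exp(i*t)) = exp(i*(s-t)), and sums of them are collapsed using the identity that for every m > 1 the m distinct m-th roots of unity sum to 0, e.g. 1 + exp(2*I*pi/3) + exp(-2*I*pi/3) = 0.)
A character is irreducible iff <chi, chi> = 1, so this representation is irreducible.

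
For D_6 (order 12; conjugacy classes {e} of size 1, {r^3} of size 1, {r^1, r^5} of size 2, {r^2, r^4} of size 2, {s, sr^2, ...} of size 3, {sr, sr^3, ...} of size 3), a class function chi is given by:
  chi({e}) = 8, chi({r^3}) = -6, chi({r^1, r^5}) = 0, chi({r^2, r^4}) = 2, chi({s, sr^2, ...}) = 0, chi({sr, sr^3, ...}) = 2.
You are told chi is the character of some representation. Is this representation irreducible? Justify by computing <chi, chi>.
Not irreducible (reducible): <chi, chi> = 10 > 1.

Proof sketch: <chi, chi> = (1/|G|) sum_C |C| * |chi(C)|^2 = (1/12)[1*|8|^2 + 1*|-6|^2 + 2*|0|^2 + 2*|2|^2 + 3*|0|^2 + 3*|2|^2]
  = (1/12)[(64) + (36) + (0) + (8) + (0) + (12)] = 120/12 = 10.
A character is irreducible iff <chi, chi> = 1, so this representation is reducible.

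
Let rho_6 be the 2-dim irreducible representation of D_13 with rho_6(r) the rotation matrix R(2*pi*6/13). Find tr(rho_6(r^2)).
chi_{rho_6}(r^2) = 2*cos(2*pi*6*2/13) = 2*cos(2*pi/13)

Details: rho_6(r^2) is rotation by angle 2*pi*6*2/13, whose trace is 2*cos(2*pi*6*2/13) = 2*cos(2*pi/13).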